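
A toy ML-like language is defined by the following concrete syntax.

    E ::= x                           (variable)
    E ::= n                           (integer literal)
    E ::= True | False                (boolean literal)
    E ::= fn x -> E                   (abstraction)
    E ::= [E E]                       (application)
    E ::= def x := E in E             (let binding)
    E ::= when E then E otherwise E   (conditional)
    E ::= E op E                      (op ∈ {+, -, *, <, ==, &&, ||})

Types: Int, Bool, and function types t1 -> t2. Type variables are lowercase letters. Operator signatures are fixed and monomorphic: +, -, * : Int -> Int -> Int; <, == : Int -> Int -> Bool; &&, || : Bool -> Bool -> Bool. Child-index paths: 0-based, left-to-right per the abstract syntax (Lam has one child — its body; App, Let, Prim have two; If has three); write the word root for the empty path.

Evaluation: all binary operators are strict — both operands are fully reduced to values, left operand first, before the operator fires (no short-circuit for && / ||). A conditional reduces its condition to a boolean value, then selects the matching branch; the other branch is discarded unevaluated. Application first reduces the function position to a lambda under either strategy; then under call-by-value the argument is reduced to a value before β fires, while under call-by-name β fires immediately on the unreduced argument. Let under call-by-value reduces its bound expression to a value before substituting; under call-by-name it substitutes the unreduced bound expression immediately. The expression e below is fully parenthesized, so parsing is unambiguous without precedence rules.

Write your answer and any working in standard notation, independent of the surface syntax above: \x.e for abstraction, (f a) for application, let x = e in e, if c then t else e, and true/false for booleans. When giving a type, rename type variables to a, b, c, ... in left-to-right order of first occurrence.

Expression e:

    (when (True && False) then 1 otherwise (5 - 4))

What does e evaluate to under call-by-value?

Trace:
step 0: (if (true && false) then 1 else (5 - 4))
step 1: [delta@0] (if false then 1 else (5 - 4))
step 2: [if@root] (5 - 4)
step 3: [delta@root] 1

Answer: 1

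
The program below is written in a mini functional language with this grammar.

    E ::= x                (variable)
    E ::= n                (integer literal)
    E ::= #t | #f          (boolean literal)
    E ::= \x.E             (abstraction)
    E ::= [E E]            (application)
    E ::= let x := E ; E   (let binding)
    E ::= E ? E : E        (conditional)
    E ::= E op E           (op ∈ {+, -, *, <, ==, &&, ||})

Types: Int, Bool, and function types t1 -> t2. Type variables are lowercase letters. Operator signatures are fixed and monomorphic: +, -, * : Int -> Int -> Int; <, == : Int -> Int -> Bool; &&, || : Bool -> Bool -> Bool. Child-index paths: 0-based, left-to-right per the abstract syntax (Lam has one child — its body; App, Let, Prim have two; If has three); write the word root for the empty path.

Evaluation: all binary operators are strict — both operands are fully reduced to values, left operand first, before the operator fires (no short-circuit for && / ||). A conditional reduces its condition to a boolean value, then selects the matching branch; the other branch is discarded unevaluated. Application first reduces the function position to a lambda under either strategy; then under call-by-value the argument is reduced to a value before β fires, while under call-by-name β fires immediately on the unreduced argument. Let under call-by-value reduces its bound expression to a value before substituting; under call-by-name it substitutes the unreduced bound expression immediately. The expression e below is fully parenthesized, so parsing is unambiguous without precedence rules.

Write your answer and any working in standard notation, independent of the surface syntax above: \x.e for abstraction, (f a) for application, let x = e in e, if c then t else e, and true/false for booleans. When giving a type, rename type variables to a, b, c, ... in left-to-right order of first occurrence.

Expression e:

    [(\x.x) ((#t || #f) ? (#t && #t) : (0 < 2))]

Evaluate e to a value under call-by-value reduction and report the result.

Answer: true

Working:
step 0: ((\x.x) (if (true || false) then (true && true) else (0 < 2)))
step 1: [delta@1.0] ((\x.x) (if true then (true && true) else (0 < 2)))
step 2: [if@1] ((\x.x) (true && true))
step 3: [delta@1] ((\x.x) true)
step 4: [beta@root] true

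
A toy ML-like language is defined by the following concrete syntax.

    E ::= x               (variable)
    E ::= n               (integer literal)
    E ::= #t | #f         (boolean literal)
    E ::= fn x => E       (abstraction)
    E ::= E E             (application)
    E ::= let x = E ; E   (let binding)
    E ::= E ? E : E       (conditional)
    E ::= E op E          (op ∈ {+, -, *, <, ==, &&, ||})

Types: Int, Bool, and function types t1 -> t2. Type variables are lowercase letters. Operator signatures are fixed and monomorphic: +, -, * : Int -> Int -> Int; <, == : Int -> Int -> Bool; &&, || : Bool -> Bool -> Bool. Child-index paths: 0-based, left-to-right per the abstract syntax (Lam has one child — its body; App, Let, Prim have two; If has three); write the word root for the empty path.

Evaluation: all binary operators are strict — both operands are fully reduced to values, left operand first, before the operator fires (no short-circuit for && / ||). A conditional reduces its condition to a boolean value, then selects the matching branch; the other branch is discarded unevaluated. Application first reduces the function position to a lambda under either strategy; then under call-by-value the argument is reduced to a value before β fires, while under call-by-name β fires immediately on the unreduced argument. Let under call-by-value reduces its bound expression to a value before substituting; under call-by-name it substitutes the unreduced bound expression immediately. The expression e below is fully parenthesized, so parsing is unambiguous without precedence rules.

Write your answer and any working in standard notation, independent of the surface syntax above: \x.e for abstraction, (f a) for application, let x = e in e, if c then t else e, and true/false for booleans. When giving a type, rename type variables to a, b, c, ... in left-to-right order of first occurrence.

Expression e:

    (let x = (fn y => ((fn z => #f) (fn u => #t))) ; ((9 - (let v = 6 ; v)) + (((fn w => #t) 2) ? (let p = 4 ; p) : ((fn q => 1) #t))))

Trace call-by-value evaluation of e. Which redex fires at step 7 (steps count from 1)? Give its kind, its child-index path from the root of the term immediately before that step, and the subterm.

Derivation:
step 0: (let x = (\y.((\z.false) (\u.true))) in ((9 - (let v = 6 in v)) + (if ((\w.true) 2) then (let p = 4 in p) else ((\q.1) true))))
step 1: [let@root] ((9 - (let v = 6 in v)) + (if ((\w.true) 2) then (let p = 4 in p) else ((\q.1) true)))
step 2: [let@0.1] ((9 - 6) + (if ((\w.true) 2) then (let p = 4 in p) else ((\q.1) true)))
step 3: [delta@0] (3 + (if ((\w.true) 2) then (let p = 4 in p) else ((\q.1) true)))
step 4: [beta@1.0] (3 + (if true then (let p = 4 in p) else ((\q.1) true)))
step 5: [if@1] (3 + (let p = 4 in p))
step 6: [let@1] (3 + 4)
step 7: [delta@root] 7

Answer: delta at root : (3 + 4)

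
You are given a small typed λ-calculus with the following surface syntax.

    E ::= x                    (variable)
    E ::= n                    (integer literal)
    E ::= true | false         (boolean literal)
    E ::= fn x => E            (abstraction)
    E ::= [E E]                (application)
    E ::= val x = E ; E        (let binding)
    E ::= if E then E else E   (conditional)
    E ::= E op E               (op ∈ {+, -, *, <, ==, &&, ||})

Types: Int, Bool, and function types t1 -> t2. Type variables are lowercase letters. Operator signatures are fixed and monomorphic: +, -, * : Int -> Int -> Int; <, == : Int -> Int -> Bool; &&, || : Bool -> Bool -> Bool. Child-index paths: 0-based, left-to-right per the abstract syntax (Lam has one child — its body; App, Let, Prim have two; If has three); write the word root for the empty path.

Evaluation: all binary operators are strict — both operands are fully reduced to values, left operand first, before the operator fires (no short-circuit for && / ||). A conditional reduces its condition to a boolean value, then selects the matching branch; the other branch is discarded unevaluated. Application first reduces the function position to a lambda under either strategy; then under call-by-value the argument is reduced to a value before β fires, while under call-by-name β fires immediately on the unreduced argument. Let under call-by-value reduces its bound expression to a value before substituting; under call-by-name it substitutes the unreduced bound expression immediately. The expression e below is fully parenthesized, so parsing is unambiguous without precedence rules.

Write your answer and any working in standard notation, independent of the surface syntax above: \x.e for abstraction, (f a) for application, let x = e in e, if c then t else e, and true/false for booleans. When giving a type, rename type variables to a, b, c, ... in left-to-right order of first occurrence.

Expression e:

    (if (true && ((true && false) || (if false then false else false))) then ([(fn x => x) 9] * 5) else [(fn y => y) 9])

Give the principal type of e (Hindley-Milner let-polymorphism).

Working:
  unify Bool ~ Bool
  unify Bool ~ Bool
  unify Bool ~ Bool
  unify Bool ~ Bool
  unify Bool ~ Bool
  unify Bool ~ Bool
  unify Bool ~ Bool
  unify Bool ~ Bool
  unify Bool ~ Bool
x : a
\x._ : a -> a
  unify a -> a ~ Int -> b
  unify a ~ Int
  unify Int ~ b
_ _ : Int
  unify Int ~ Int
  unify Int ~ Int
y : c
\y._ : c -> c
  unify c -> c ~ Int -> d
  unify c ~ Int
  unify Int ~ d
_ _ : Int
  unify Int ~ Int

Answer: Int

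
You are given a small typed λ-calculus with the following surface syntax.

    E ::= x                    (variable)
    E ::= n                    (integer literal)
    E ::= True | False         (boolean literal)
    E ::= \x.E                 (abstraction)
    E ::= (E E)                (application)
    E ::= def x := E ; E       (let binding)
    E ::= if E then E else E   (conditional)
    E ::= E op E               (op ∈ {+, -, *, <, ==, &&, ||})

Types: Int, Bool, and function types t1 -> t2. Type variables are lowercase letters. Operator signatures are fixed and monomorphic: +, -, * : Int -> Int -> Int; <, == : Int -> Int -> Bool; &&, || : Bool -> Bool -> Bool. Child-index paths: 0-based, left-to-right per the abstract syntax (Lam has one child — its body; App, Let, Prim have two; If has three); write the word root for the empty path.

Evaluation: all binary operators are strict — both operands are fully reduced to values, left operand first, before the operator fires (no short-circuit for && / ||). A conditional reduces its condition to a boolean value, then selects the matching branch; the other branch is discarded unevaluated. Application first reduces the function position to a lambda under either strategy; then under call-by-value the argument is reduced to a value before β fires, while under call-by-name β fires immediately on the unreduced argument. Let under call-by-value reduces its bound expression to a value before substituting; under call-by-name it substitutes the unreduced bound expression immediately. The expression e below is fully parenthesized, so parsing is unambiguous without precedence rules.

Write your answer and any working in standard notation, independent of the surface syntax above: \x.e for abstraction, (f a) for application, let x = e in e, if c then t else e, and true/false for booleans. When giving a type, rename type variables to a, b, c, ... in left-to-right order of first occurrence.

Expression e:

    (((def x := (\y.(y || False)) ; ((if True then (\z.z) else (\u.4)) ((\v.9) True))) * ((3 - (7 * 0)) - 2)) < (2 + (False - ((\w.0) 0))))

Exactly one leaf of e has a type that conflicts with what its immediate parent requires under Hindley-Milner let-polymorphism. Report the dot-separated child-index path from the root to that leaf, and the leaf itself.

Working:
y : a
  unify a ~ Bool
  unify Bool ~ Bool
\y._ : Bool -> Bool
let x : Bool -> Bool
  unify Bool ~ Bool
z : b
\z._ : b -> b
\u._ : c -> Int
  unify b -> b ~ c -> Int
  unify b ~ c
  unify c ~ Int
\v._ : d -> Int
  unify d -> Int ~ Bool -> e
  unify d ~ Bool
  unify Int ~ e
_ _ : Int
  unify Int -> Int ~ Int -> f
  unify Int ~ Int
  unify Int ~ f
_ _ : Int
  unify Int ~ Int
  unify Int ~ Int
  unify Int ~ Int
  unify Int ~ Int
  unify Int ~ Int
  unify Int ~ Int
  unify Int ~ Int
  unify Int ~ Int
  unify Int ~ Int
  unify Int ~ Int
  unify Bool ~ Int
  FAIL: mismatch Bool ~ Int

Answer: 1.1.0 : false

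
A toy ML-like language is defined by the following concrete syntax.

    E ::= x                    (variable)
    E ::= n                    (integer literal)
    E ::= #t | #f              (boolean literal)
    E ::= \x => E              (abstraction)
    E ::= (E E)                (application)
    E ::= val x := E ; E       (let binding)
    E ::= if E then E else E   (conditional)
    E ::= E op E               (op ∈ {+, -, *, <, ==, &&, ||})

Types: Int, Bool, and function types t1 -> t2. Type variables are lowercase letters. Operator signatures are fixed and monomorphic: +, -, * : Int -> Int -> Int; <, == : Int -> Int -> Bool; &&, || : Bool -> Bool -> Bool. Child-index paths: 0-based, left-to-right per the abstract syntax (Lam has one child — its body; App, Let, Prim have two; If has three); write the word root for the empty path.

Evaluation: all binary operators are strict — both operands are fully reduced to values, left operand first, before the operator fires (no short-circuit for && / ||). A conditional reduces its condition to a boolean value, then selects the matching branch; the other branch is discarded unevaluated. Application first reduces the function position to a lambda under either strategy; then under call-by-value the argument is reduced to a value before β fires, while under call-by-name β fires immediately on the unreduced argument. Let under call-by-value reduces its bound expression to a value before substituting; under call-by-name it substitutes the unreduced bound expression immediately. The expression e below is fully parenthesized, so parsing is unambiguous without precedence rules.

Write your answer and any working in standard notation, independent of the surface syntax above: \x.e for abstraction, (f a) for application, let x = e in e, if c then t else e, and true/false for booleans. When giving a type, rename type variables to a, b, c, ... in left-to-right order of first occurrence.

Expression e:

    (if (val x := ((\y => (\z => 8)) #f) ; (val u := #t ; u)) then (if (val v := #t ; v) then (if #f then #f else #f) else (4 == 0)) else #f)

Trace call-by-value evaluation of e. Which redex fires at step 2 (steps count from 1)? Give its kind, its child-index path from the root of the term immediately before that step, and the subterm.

Answer: let at 0 : (let x = (\z.8) in (let u = true in u))

Derivation:
step 0: (if (let x = ((\y.(\z.8)) false) in (let u = true in u)) then (if (let v = true in v) then (if false then false else false) else (4 == 0)) else false)
step 1: [beta@0.0] (if (let x = (\z.8) in (let u = true in u)) then (if (let v = true in v) then (if false then false else false) else (4 == 0)) else false)
step 2: [let@0] (if (let u = true in u) then (if (let v = true in v) then (if false then false else false) else (4 == 0)) else false)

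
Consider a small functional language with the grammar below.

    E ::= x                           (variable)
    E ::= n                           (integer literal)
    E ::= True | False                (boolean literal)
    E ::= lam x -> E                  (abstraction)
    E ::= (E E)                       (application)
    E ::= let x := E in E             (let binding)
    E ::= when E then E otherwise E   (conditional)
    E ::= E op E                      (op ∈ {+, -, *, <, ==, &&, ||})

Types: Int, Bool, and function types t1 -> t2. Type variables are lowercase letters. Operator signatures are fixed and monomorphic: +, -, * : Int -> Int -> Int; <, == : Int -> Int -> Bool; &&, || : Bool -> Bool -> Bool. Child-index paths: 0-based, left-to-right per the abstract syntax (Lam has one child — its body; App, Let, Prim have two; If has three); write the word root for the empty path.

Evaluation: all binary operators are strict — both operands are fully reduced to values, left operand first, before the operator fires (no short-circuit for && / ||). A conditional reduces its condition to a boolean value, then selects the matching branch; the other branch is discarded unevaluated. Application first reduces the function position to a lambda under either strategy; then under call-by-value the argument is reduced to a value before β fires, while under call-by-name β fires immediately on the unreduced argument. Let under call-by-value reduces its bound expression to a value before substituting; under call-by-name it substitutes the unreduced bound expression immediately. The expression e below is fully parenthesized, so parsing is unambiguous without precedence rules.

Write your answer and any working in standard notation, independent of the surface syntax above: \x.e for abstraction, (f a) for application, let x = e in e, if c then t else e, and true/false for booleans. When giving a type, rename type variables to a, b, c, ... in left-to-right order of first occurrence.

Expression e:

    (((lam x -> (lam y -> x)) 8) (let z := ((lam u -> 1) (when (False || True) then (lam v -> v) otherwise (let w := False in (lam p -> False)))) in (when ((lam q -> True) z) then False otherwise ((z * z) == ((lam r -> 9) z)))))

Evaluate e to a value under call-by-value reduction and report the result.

Derivation:
step 0: (((\x.(\y.x)) 8) (let z = ((\u.1) (if (false || true) then (\v.v) else (let w = false in (\p.false)))) in (if ((\q.true) z) then false else ((z * z) == ((\r.9) z)))))
step 1: [beta@0] ((\y.8) (let z = ((\u.1) (if (false || true) then (\v.v) else (let w = false in (\p.false)))) in (if ((\q.true) z) then false else ((z * z) == ((\r.9) z)))))
step 2: [delta@1.0.1.0] ((\y.8) (let z = ((\u.1) (if true then (\v.v) else (let w = false in (\p.false)))) in (if ((\q.true) z) then false else ((z * z) == ((\r.9) z)))))
step 3: [if@1.0.1] ((\y.8) (let z = ((\u.1) (\v.v)) in (if ((\q.true) z) then false else ((z * z) == ((\r.9) z)))))
step 4: [beta@1.0] ((\y.8) (let z = 1 in (if ((\q.true) z) then false else ((z * z) == ((\r.9) z)))))
step 5: [let@1] ((\y.8) (if ((\q.true) 1) then false else ((1 * 1) == ((\r.9) 1))))
step 6: [beta@1.0] ((\y.8) (if true then false else ((1 * 1) == ((\r.9) 1))))
step 7: [if@1] ((\y.8) false)
step 8: [beta@root] 8

Answer: 8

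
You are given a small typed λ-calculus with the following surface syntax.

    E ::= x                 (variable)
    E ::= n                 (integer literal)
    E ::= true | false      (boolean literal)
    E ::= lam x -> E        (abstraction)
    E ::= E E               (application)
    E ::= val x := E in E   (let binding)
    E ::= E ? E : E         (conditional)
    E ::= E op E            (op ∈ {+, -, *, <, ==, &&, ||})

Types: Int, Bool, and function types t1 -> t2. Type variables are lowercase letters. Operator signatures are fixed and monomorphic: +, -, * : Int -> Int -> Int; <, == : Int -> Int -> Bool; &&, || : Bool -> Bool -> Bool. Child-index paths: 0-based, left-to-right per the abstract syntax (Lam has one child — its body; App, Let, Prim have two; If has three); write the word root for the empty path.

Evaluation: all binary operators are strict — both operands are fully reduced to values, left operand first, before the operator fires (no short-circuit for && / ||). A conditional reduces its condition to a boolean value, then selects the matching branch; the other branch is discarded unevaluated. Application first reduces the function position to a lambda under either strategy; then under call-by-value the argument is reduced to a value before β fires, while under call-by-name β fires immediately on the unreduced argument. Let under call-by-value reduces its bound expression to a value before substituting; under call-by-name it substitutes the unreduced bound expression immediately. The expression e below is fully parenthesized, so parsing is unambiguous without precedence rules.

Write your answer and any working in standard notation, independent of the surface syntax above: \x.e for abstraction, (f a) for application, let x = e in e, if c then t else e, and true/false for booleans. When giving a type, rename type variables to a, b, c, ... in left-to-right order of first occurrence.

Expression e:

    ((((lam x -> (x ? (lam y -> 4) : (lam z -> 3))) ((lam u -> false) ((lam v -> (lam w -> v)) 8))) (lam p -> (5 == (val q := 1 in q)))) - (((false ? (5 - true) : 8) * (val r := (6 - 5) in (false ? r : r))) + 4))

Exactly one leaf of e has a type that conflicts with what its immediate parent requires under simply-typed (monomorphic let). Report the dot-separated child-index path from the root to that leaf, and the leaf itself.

Trace:
x : a
  unify a ~ Bool
\y._ : b -> Int
\z._ : c -> Int
  unify b -> Int ~ c -> Int
  unify b ~ c
  unify Int ~ Int
\x._ : Bool -> c -> Int
\u._ : d -> Bool
v : e
\w._ : f -> e
\v._ : e -> f -> e
  unify e -> f -> e ~ Int -> g
  unify e ~ Int
  unify f -> Int ~ g
_ _ : f -> Int
  unify d -> Bool ~ (f -> Int) -> h
  unify d ~ f -> Int
  unify Bool ~ h
_ _ : Bool
  unify Bool -> c -> Int ~ Bool -> i
  unify Bool ~ Bool
  unify c -> Int ~ i
_ _ : c -> Int
  unify Int ~ Int
let q : Int
q : Int
  unify Int ~ Int
\p._ : j -> Bool
  unify c -> Int ~ (j -> Bool) -> k
  unify c ~ j -> Bool
  unify Int ~ k
_ _ : Int
  unify Int ~ Int
  unify Bool ~ Bool
  unify Int ~ Int
  unify Bool ~ Int
  FAIL: mismatch Bool ~ Int

Answer: 1.0.0.1.1 : true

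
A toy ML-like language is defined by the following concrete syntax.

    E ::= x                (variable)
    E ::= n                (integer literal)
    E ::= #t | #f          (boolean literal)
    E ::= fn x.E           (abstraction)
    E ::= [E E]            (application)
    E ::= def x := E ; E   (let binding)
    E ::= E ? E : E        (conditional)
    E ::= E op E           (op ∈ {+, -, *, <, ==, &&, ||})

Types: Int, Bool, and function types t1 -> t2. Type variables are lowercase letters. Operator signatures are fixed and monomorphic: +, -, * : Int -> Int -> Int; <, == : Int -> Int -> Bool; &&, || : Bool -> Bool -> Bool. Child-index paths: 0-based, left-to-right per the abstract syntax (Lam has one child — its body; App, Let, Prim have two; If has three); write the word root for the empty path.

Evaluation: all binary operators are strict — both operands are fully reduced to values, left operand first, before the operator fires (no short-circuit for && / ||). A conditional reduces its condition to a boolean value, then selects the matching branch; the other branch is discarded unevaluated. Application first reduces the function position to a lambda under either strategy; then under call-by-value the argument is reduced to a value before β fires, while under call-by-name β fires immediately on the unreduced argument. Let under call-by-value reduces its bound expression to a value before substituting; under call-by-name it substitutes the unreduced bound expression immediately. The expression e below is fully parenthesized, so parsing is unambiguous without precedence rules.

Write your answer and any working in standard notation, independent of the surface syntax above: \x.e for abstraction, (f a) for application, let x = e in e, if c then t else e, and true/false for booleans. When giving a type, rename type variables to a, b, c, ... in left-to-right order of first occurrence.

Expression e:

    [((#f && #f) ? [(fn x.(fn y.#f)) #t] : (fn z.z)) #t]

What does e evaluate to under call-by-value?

Answer: true

Working:
step 0: ((if (false && false) then ((\x.(\y.false)) true) else (\z.z)) true)
step 1: [delta@0.0] ((if false then ((\x.(\y.false)) true) else (\z.z)) true)
step 2: [if@0] ((\z.z) true)
step 3: [beta@root] true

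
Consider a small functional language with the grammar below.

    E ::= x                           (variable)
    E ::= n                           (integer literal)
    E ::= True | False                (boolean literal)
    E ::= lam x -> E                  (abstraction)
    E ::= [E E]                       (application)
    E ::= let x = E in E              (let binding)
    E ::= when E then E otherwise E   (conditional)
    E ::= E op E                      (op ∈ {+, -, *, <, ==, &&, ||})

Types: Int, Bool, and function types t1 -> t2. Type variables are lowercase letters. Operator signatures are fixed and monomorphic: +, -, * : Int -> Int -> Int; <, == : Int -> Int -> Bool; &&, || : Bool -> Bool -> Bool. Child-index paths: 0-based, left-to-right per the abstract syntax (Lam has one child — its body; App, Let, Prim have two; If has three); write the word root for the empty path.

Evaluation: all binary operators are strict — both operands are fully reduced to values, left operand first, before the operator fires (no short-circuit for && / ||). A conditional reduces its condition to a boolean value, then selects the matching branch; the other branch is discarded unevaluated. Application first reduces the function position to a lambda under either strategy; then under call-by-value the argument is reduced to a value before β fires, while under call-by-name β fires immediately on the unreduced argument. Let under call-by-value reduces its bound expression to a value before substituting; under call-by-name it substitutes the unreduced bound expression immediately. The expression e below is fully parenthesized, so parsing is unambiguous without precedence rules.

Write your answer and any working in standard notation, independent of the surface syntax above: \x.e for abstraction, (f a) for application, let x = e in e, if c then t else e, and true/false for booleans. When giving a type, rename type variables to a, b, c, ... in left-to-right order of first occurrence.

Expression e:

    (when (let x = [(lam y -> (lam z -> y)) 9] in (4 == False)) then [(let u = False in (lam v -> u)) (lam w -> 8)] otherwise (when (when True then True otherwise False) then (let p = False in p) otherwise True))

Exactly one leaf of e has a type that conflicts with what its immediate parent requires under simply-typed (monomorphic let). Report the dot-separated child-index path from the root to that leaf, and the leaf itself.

Trace:
y : a
\z._ : b -> a
\y._ : a -> b -> a
  unify a -> b -> a ~ Int -> c
  unify a ~ Int
  unify b -> Int ~ c
_ _ : b -> Int
let x : b -> Int
  unify Int ~ Int
  unify Bool ~ Int
  FAIL: mismatch Bool ~ Int

Answer: 0.1.1 : false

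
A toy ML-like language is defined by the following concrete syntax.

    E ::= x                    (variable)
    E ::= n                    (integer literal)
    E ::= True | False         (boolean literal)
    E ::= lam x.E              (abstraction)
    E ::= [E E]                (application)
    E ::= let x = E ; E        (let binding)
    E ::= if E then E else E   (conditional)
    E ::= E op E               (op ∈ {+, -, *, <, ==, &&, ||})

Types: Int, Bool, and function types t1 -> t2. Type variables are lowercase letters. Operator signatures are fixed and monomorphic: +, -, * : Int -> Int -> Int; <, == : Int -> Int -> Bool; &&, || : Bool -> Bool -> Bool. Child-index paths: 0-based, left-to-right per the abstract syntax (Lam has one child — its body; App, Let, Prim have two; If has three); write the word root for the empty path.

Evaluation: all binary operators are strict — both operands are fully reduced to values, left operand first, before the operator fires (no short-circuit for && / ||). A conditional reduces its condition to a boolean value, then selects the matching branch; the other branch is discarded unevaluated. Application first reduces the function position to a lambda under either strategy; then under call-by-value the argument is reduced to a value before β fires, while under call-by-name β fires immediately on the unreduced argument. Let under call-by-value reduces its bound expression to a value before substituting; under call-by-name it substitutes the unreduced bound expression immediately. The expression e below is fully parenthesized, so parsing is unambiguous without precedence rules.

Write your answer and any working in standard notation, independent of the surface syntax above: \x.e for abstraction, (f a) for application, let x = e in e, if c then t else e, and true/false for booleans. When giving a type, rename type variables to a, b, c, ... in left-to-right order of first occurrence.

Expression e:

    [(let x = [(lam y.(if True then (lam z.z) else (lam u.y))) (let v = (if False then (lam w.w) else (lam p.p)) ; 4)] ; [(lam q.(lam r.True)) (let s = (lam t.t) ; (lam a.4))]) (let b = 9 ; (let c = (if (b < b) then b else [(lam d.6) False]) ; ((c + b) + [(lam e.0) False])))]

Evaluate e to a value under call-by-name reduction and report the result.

Working:
step 0: ((let x = ((\y.(if true then (\z.z) else (\u.y))) (let v = (if false then (\w.w) else (\p.p)) in 4)) in ((\q.(\r.true)) (let s = (\t.t) in (\a.4)))) (let b = 9 in (let c = (if (b < b) then b else ((\d.6) false)) in ((c + b) + ((\e.0) false)))))
step 1: [let@0] (((\q.(\r.true)) (let s = (\t.t) in (\a.4))) (let b = 9 in (let c = (if (b < b) then b else ((\d.6) false)) in ((c + b) + ((\e.0) false)))))
step 2: [beta@0] ((\r.true) (let b = 9 in (let c = (if (b < b) then b else ((\d.6) false)) in ((c + b) + ((\e.0) false)))))
step 3: [beta@root] true

Answer: true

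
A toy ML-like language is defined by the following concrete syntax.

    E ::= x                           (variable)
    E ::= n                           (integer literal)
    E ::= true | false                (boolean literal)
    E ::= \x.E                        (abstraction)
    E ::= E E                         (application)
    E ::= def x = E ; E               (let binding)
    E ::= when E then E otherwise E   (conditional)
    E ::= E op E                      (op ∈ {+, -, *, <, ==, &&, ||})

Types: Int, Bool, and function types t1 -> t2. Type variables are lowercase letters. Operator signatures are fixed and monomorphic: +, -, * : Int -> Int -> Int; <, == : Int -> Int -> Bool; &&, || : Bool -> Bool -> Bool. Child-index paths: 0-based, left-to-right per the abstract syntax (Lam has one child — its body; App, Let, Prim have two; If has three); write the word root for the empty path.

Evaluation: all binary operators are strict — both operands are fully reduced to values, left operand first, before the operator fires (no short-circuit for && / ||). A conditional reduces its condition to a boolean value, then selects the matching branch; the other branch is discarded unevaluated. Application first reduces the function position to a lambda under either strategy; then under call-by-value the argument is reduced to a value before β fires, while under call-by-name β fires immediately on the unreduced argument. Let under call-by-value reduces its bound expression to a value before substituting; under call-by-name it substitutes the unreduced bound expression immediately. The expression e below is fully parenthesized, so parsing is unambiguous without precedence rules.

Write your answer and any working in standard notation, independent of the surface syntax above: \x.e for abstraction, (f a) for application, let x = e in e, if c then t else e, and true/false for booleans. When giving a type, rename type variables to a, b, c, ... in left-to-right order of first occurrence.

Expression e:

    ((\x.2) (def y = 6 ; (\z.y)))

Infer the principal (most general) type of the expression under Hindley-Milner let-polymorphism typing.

Answer: Int

Derivation:
\x._ : a -> Int
let y : Int
y : Int
\z._ : b -> Int
  unify a -> Int ~ (b -> Int) -> c
  unify a ~ b -> Int
  unify Int ~ c
_ _ : Int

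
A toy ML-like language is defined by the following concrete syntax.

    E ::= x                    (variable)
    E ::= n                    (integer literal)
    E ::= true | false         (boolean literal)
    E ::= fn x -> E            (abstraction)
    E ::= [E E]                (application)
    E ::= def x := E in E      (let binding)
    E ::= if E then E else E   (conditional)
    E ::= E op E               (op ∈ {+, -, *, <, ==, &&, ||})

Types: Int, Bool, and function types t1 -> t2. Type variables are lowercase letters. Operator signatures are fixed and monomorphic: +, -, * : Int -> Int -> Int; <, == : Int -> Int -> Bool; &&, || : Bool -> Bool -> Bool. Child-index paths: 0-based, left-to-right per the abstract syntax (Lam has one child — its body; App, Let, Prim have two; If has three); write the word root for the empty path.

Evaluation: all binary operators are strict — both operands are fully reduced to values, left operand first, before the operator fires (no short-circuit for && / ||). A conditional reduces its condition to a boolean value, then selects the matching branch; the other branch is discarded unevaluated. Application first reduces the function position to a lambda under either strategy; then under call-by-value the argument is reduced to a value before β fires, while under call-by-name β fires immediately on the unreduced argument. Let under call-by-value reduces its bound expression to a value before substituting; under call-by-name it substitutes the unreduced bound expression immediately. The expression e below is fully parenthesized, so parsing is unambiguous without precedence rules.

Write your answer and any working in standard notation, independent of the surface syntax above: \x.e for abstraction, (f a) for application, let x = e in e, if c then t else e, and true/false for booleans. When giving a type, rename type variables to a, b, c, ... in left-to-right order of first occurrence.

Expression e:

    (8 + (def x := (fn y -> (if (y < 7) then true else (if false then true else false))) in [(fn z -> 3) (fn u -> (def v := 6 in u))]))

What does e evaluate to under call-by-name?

Answer: 11

Trace:
step 0: (8 + (let x = (\y.(if (y < 7) then true else (if false then true else false))) in ((\z.3) (\u.(let v = 6 in u)))))
step 1: [let@1] (8 + ((\z.3) (\u.(let v = 6 in u))))
step 2: [beta@1] (8 + 3)
step 3: [delta@root] 11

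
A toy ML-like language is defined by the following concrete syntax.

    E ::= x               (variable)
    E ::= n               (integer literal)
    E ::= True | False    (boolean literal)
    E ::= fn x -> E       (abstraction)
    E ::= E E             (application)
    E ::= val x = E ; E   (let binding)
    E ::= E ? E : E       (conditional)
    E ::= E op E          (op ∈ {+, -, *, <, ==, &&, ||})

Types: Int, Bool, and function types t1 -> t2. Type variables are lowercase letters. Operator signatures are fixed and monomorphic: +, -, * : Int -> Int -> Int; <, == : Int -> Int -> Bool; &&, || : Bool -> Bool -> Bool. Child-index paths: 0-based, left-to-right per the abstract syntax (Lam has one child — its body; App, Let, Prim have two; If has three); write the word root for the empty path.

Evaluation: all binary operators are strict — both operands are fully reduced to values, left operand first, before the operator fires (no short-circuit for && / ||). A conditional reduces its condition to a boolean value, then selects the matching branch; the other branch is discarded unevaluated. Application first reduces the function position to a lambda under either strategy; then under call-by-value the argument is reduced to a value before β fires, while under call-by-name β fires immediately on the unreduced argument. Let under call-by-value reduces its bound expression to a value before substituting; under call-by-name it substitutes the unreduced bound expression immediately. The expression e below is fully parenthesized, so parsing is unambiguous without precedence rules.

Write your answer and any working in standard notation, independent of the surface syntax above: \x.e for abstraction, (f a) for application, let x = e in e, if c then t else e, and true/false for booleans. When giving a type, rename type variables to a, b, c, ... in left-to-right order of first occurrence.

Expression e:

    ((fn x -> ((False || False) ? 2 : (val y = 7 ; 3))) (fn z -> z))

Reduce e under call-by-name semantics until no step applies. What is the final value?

Derivation:
step 0: ((\x.(if (false || false) then 2 else (let y = 7 in 3))) (\z.z))
step 1: [beta@root] (if (false || false) then 2 else (let y = 7 in 3))
step 2: [delta@0] (if false then 2 else (let y = 7 in 3))
step 3: [if@root] (let y = 7 in 3)
step 4: [let@root] 3

Answer: 3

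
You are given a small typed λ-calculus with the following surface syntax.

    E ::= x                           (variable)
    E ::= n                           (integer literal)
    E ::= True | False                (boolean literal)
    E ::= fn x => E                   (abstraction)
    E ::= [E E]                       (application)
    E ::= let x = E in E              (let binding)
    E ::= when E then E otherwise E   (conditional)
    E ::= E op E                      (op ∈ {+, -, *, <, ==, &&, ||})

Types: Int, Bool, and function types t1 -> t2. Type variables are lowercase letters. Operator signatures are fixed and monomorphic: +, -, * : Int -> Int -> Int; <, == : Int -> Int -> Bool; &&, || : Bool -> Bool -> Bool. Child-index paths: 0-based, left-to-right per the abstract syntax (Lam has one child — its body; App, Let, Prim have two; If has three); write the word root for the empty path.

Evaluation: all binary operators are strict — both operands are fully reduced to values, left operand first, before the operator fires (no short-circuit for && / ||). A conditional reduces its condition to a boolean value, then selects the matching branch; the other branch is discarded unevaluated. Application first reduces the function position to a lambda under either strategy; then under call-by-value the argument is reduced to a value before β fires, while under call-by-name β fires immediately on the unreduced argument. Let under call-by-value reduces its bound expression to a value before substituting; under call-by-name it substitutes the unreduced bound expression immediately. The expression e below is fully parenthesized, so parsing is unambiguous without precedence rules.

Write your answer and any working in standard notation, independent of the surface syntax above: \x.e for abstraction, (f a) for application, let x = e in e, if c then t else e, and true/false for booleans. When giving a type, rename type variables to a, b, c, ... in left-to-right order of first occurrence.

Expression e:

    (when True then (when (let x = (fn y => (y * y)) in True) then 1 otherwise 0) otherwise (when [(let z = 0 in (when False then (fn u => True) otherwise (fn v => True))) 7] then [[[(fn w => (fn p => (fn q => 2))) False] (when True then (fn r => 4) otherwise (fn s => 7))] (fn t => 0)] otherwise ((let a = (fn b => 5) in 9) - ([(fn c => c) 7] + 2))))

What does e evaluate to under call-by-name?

Derivation:
step 0: (if true then (if (let x = (\y.(y * y)) in true) then 1 else 0) else (if ((let z = 0 in (if false then (\u.true) else (\v.true))) 7) then ((((\w.(\p.(\q.2))) false) (if true then (\r.4) else (\s.7))) (\t.0)) else ((let a = (\b.5) in 9) - (((\c.c) 7) + 2))))
step 1: [if@root] (if (let x = (\y.(y * y)) in true) then 1 else 0)
step 2: [let@0] (if true then 1 else 0)
step 3: [if@root] 1

Answer: 1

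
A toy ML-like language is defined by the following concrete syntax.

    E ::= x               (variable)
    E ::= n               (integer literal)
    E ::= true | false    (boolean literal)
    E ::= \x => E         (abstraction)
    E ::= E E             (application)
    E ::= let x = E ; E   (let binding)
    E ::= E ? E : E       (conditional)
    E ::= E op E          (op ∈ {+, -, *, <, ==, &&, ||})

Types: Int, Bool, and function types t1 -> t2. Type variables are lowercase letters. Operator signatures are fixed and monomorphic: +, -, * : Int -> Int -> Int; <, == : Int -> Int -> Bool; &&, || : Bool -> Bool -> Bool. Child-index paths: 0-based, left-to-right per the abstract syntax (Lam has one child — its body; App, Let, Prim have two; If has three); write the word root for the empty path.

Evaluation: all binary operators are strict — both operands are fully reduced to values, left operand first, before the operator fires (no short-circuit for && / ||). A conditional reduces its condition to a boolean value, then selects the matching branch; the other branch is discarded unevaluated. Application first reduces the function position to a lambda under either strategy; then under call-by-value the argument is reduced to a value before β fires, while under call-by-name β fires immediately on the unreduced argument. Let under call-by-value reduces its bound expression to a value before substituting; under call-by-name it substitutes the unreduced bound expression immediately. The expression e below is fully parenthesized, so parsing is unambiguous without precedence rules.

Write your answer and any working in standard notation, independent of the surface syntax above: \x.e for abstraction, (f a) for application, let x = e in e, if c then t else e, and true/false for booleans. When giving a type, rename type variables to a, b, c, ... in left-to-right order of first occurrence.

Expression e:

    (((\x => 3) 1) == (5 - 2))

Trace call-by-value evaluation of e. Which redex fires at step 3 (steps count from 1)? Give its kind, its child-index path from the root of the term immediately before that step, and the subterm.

Derivation:
step 0: (((\x.3) 1) == (5 - 2))
step 1: [beta@0] (3 == (5 - 2))
step 2: [delta@1] (3 == 3)
step 3: [delta@root] true

Answer: delta at root : (3 == 3)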